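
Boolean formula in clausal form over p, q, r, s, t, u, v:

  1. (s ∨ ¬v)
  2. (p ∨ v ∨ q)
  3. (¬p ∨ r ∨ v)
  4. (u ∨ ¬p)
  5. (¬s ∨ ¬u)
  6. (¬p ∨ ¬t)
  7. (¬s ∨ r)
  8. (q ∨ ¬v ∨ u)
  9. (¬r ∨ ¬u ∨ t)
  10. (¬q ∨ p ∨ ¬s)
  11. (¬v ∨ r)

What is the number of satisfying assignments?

7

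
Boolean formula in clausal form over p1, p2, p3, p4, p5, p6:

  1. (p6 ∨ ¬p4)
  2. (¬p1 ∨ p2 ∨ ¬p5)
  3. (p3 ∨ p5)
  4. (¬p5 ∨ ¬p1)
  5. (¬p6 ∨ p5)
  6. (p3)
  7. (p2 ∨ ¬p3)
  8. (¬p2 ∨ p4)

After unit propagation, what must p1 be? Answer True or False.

(p3) stands alone — p3 = True.
(¬p3 ∨ p2): since p3 = True, the clause reduces to (p2). p2 = True.
(¬p2 ∨ p4): since p2 = True, the clause reduces to (p4). p4 = True.
From (p6 ∨ ¬p4) and p4 = True: p6 = True.
(p5 ∨ ¬p6): since p6 = True, the clause reduces to (p5). p5 = True.
(¬p5 ∨ ¬p1): since p5 = True, the clause reduces to (¬p1). p1 = False.

False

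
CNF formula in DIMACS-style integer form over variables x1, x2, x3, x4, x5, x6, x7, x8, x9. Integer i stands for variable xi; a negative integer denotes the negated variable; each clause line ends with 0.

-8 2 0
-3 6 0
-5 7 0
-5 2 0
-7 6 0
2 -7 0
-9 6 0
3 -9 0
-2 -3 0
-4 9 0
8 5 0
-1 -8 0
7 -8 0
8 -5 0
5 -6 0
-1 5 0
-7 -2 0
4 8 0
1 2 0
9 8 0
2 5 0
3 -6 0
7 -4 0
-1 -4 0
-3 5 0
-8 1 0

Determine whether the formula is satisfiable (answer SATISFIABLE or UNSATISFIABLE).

UNSATISFIABLE

x5 = True:
  propagation gives x7=True, x2=True; an empty clause results — contradiction.
x5 = False:
  propagation gives x8=True, x2=True, x3=False, x9=False; an empty clause results — contradiction.
Every branch closes, so no satisfying assignment exists.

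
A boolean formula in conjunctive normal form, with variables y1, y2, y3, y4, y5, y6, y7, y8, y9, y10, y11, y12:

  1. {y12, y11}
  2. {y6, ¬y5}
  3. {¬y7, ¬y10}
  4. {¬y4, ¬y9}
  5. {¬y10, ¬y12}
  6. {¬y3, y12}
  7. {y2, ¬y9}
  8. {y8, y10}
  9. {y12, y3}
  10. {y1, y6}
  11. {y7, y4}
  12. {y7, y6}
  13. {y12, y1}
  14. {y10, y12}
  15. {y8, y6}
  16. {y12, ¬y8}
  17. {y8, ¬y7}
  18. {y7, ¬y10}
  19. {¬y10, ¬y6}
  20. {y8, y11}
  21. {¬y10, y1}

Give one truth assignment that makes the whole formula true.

Pure literal: y1 appears only positively; assign y1 = True.
Pure literal: y2 appears only positively; assign y2 = True.
Set y3 = False and propagate.
  then y12 is forced to True.
  then y10 is forced to False.
  then y8 is forced to True.
Try y4 = False.
  then y7 is forced to True.
Try y5 = False.
y6, y9, y11 are now unconstrained; take y6 = False, y9 = True, y11 = True.
Check each clause:
  1. {y11, y12} — y11 is true.
  2. {¬y5, y6} — ¬y5 is true.
  3. {¬y7, ¬y10} — ¬y10 is true.
  4. {¬y9, ¬y4} — ¬y4 is true.
  5. {¬y12, ¬y10} — ¬y10 is true.
  6. {y12, ¬y3} — y12 is true.
  7. {y2, ¬y9} — y2 is true.
  8. {y10, y8} — y8 is true.
  9. {y3, y12} — y12 is true.
  10. {y1, y6} — y1 is true.
  11. {y7, y4} — y7 is true.
  12. {y7, y6} — y7 is true.
  13. {y12, y1} — y1 is true.
  14. {y12, y10} — y12 is true.
  15. {y6, y8} — y8 is true.
  16. {¬y8, y12} — y12 is true.
  17. {¬y7, y8} — y8 is true.
  18. {¬y10, y7} — ¬y10 is true.
  19. {¬y6, ¬y10} — ¬y6 is true.
  20. {y8, y11} — y8 is true.
  21. {¬y10, y1} — y1 is true.

y1=1, y2=1, y3=0, y4=0, y5=0, y6=0, y7=1, y8=1, y9=1, y10=0, y11=1, y12=1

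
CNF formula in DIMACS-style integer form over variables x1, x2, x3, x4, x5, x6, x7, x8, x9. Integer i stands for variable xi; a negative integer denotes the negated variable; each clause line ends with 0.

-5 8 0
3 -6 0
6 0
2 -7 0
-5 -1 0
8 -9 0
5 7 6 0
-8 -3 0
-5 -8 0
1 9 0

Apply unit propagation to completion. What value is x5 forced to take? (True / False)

False

Unit clause (x6) sets x6 = True.
From (~x6 | x3) and x6 = True: x3 = True.
In (~x3 | ~x8), ~x3 is now false; ~x8 must hold, so x8 = False.
In (~x5 | x8), x8 is now false; ~x5 must hold, so x5 = False.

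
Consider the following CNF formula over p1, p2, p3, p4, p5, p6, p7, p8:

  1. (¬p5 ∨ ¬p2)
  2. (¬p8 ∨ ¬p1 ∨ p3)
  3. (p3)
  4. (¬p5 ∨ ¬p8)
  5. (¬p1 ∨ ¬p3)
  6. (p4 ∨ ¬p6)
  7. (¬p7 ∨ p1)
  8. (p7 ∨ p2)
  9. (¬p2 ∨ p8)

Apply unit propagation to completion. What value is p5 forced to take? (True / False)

False

(p3) is a unit clause: p3 = True.
(¬p3 ∨ ¬p1) with p3 = True leaves only ¬p1, so p1 = False.
(p1 ∨ ¬p7) with p1 = False leaves only ¬p7, so p7 = False.
From (p2 ∨ p7) and p7 = False: p2 = True.
(¬p5 ∨ ¬p2) with p2 = True leaves only ¬p5, so p5 = False.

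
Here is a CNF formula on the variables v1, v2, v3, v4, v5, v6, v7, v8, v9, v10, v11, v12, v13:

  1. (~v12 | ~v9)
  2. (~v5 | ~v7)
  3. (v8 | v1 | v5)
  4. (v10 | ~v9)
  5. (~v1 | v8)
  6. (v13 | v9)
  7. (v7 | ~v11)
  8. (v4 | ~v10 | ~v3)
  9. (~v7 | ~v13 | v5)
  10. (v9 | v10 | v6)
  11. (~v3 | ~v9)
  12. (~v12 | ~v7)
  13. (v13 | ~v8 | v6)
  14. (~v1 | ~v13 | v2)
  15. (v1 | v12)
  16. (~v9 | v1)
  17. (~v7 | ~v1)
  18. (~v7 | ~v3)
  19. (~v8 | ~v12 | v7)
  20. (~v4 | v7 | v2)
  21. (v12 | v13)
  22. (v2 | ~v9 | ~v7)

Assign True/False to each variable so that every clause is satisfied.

v1 = T  v2 = T  v3 = F  v4 = T  v5 = T  v6 = F  v7 = F  v8 = T  v9 = F  v10 = T  v11 = F  v12 = F  v13 = T

Check each clause:
  1. (~v9 | ~v12) — ~v12 is true.
  2. (~v5 | ~v7) — ~v7 is true.
  3. (v8 | v1 | v5) — v8 is true.
  4. (~v9 | v10) — v10 is true.
  5. (v8 | ~v1) — v8 is true.
  6. (v9 | v13) — v13 is true.
  7. (v7 | ~v11) — ~v11 is true.
  8. (~v3 | v4 | ~v10) — v4 is true.
  9. (~v13 | ~v7 | v5) — ~v7 is true.
  10. (v9 | v10 | v6) — v10 is true.
  11. (~v3 | ~v9) — ~v3 is true.
  12. (~v7 | ~v12) — ~v7 is true.
  13. (v13 | v6 | ~v8) — v13 is true.
  14. (~v1 | ~v13 | v2) — v2 is true.
  15. (v1 | v12) — v1 is true.
  16. (~v9 | v1) — v1 is true.
  17. (~v7 | ~v1) — ~v7 is true.
  18. (~v3 | ~v7) — ~v7 is true.
  19. (~v12 | v7 | ~v8) — ~v12 is true.
  20. (v7 | v2 | ~v4) — v2 is true.
  21. (v13 | v12) — v13 is true.
  22. (~v9 | ~v7 | v2) — ~v7 is true.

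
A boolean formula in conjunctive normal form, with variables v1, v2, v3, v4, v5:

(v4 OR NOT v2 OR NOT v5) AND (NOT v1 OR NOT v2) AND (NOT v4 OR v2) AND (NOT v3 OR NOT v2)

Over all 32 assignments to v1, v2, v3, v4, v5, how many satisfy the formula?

11

Case analysis on v2 and v4:
  v2=1, v4=1: remaining (v1,v3,v5) ∈ {(0,0,0); (0,0,1)} — 2.
  v2=1, v4=0: remaining (v1,v3,v5) ∈ {(0,0,0)} — 1.
  v2=0, v4=1: a clause becomes empty — 0.
  v2=0, v4=0: v1, v3, v5 free → 2^3 = 8.
Total: 2 + 1 + 0 + 8 = 11.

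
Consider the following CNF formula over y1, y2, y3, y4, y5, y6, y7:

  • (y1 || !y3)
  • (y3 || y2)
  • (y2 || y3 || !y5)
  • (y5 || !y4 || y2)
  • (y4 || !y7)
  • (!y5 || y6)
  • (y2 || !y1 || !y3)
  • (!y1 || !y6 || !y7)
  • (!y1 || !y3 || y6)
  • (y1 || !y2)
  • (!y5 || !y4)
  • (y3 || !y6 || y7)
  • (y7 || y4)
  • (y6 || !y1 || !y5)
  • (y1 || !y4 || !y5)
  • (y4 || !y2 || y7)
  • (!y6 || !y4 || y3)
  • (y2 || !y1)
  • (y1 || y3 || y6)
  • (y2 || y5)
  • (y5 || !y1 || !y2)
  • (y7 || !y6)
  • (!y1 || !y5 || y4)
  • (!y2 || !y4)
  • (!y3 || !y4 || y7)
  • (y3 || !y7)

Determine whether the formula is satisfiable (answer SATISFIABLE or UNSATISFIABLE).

y1 = True:
  propagation gives y2=True, y5=True, y6=True, y7=False; an empty clause results — contradiction.
y1 = False:
  propagation gives y3=False, y2=True; an empty clause results — contradiction.
Every branch closes, so no satisfying assignment exists.

UNSATISFIABLE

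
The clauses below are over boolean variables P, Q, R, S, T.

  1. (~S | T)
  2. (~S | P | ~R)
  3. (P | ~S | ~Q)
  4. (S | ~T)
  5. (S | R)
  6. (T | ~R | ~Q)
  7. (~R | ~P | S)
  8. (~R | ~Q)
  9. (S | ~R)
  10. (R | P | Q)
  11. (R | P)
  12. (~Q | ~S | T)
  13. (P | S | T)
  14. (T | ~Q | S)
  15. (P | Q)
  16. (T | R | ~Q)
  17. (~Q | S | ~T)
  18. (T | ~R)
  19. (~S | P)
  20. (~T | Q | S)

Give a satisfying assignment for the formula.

P=True, Q=False, R=False, S=True, T=True

Branch on P: take P = True.
Branch on Q: take Q = False.
Branch on R: take R = False.
  then S is forced to True.
  then T is forced to True.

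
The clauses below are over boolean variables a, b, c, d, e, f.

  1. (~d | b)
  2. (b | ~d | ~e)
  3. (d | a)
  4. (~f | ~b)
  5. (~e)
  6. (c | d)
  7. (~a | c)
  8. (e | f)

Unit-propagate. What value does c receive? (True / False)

(~e) is a unit clause: e = False.
From (e | f) and e = False: f = True.
(~b | ~f): since f = True, the clause reduces to (~b). b = False.
From (b | ~d) and b = False: d = False.
(a | d) with d = False leaves only a, so a = True.
(d | c): since d = False, the clause reduces to (c). c = True.

True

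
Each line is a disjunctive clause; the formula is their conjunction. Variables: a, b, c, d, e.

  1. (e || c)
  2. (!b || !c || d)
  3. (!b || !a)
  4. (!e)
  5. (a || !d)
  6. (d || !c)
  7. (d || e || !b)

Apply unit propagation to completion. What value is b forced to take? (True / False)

False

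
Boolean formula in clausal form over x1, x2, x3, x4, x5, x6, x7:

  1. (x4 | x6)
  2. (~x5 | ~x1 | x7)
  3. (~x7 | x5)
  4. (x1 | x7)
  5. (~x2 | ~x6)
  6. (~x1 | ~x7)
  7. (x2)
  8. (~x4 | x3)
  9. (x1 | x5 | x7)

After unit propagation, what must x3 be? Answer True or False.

True

(x2) stands alone — x2 = True.
(~x6 | ~x2): since x2 = True, the clause reduces to (~x6). x6 = False.
(x4 | x6): since x6 = False, the clause reduces to (x4). x4 = True.
In (~x4 | x3), ~x4 is now false; x3 must hold, so x3 = True.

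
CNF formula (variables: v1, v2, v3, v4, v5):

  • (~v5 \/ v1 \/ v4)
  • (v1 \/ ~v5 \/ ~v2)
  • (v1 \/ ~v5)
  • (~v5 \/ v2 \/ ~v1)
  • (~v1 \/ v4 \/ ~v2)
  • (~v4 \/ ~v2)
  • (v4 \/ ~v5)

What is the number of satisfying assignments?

Split on v1, then v5.
  v1=T, v5=T: a clause becomes empty — 0.
  v1=T, v5=F: remaining (v2,v3,v4) ∈ {(F,F,F); (F,F,T); (F,T,F); (F,T,T)} — 4.
  v1=F, v5=T: a clause becomes empty — 0.
  v1=F, v5=F: v3 free; 3 ways for (v2,v4) × 2^1 = 6.
Total: 0 + 4 + 0 + 6 = 10.

10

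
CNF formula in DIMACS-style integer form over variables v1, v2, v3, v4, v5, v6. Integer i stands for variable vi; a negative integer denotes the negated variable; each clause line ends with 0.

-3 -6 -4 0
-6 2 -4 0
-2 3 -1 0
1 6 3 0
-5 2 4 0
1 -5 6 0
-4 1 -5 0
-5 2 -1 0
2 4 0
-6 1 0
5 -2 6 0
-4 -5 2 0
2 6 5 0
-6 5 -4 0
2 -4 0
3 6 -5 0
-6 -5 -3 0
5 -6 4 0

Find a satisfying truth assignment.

v1=1, v2=1, v3=1, v4=0, v5=1, v6=0

Set v1 = True and propagate.
Set v2 = True and propagate.
  then v3 is forced to True.
The remaining clauses are satisfied by v4 = False, v5 = True, v6 = False.
Every clause has at least one true literal under this assignment.
Check each clause:
  1. {¬v3, ¬v4, ¬v6} — ¬v6 is true.
  2. {v2, ¬v6, ¬v4} — v2 is true.
  3. {¬v1, ¬v2, v3} — v3 is true.
  4. {v3, v1, v6} — v1 is true.
  5. {v4, v2, ¬v5} — v2 is true.
  6. {v6, ¬v5, v1} — v1 is true.
  7. {¬v5, v1, ¬v4} — v1 is true.
  8. {¬v1, v2, ¬v5} — v2 is true.
  9. {v2, v4} — v2 is true.
  10. {v1, ¬v6} — v1 is true.
  11. {v5, v6, ¬v2} — v5 is true.
  12. {¬v4, v2, ¬v5} — v2 is true.
  13. {v5, v2, v6} — v2 is true.
  14. {¬v6, ¬v4, v5} — ¬v6 is true.
  15. {v2, ¬v4} — v2 is true.
  16. {v6, v3, ¬v5} — v3 is true.
  17. {¬v5, ¬v6, ¬v3} — ¬v6 is true.
  18. {v5, v4, ¬v6} — ¬v6 is true.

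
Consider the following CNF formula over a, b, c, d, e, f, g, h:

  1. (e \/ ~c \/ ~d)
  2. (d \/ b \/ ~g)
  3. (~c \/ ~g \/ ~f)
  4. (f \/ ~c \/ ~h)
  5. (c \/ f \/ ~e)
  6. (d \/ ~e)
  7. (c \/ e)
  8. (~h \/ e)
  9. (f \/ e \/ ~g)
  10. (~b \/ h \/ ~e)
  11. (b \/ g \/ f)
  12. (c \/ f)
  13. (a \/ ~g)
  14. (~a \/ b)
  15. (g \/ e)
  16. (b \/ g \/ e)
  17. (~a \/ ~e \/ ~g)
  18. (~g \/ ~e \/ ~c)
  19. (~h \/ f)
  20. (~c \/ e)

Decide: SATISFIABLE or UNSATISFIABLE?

SATISFIABLE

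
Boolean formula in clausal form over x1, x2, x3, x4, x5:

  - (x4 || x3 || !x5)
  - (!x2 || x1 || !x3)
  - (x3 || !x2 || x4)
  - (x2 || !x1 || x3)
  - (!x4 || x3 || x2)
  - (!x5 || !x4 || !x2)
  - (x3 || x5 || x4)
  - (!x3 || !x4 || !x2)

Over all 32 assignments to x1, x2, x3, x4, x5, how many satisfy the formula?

12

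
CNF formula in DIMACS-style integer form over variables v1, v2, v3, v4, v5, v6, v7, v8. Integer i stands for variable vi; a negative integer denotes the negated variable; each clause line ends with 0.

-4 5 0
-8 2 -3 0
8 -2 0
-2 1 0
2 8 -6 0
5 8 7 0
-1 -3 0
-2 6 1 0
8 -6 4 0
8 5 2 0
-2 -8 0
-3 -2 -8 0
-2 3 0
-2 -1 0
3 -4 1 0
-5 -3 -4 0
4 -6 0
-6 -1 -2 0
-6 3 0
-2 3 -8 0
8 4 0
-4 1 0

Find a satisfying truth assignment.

v1=False  v2=False  v3=False  v4=False  v5=True  v6=False  v7=False  v8=True

Check each clause:
  1. {¬v4, v5} — ¬v4 is true.
  2. {¬v8, v2, ¬v3} — ¬v3 is true.
  3. {v8, ¬v2} — v8 is true.
  4. {¬v2, v1} — ¬v2 is true.
  5. {v2, v8, ¬v6} — v8 is true.
  6. {v7, v5, v8} — v8 is true.
  7. {¬v3, ¬v1} — ¬v3 is true.
  8. {¬v2, v1, v6} — ¬v2 is true.
  9. {¬v6, v8, v4} — v8 is true.
  10. {v5, v2, v8} — v8 is true.
  11. {¬v8, ¬v2} — ¬v2 is true.
  12. {¬v3, ¬v8, ¬v2} — ¬v3 is true.
  13. {¬v2, v3} — ¬v2 is true.
  14. {¬v2, ¬v1} — ¬v2 is true.
  15. {v1, ¬v4, v3} — ¬v4 is true.
  16. {¬v3, ¬v5, ¬v4} — ¬v4 is true.
  17. {v4, ¬v6} — ¬v6 is true.
  18. {¬v1, ¬v2, ¬v6} — ¬v6 is true.
  19. {¬v6, v3} — ¬v6 is true.
  20. {¬v2, ¬v8, v3} — ¬v2 is true.
  21. {v8, v4} — v8 is true.
  22. {v1, ¬v4} — ¬v4 is true.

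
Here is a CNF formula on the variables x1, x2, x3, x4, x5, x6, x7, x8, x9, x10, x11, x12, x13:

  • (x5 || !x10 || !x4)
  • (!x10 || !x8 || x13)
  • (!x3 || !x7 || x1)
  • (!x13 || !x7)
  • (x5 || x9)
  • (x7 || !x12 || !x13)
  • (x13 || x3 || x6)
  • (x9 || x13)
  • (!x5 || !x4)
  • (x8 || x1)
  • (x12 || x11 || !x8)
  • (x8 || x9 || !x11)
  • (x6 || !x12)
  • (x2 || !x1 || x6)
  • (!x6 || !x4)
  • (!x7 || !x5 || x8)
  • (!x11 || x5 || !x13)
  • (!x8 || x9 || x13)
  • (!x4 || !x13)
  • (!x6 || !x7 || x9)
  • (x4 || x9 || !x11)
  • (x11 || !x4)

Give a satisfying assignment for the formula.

x1=True, x2=True, x3=False, x4=False, x5=True, x6=True, x7=False, x8=False, x9=True, x10=True, x11=False, x12=False, x13=True

Check each clause:
  1. (!x4 || !x10 || x5) — !x4 is true.
  2. (!x8 || !x10 || x13) — !x8 is true.
  3. (!x7 || !x3 || x1) — !x7 is true.
  4. (!x13 || !x7) — !x7 is true.
  5. (x5 || x9) — x9 is true.
  6. (!x12 || !x13 || x7) — !x12 is true.
  7. (x3 || x13 || x6) — x13 is true.
  8. (x9 || x13) — x9 is true.
  9. (!x4 || !x5) — !x4 is true.
  10. (x1 || x8) — x1 is true.
  11. (x11 || x12 || !x8) — !x8 is true.
  12. (x8 || x9 || !x11) — x9 is true.
  13. (x6 || !x12) — !x12 is true.
  14. (x2 || x6 || !x1) — x2 is true.
  15. (!x6 || !x4) — !x4 is true.
  16. (x8 || !x5 || !x7) — !x7 is true.
  17. (!x13 || !x11 || x5) — !x11 is true.
  18. (x9 || !x8 || x13) — !x8 is true.
  19. (!x13 || !x4) — !x4 is true.
  20. (!x6 || x9 || !x7) — !x7 is true.
  21. (!x11 || x9 || x4) — x9 is true.
  22. (!x4 || x11) — !x4 is true.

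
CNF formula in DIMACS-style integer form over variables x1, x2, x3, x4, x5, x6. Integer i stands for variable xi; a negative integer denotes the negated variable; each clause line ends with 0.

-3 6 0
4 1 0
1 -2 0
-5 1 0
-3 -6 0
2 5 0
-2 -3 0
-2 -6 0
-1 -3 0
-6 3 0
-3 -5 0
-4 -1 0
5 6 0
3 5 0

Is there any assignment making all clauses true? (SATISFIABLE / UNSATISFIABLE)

SATISFIABLE

Set x1 = True and propagate.
  then x3 is forced to False.
  then x6 is forced to False.
  then x4 is forced to False.
  then x5 is forced to True.
x2 is now unconstrained; take x2 = False.
So x1 = T, x2 = F, x3 = F, x4 = F, x5 = T, x6 = F is a satisfying assignment.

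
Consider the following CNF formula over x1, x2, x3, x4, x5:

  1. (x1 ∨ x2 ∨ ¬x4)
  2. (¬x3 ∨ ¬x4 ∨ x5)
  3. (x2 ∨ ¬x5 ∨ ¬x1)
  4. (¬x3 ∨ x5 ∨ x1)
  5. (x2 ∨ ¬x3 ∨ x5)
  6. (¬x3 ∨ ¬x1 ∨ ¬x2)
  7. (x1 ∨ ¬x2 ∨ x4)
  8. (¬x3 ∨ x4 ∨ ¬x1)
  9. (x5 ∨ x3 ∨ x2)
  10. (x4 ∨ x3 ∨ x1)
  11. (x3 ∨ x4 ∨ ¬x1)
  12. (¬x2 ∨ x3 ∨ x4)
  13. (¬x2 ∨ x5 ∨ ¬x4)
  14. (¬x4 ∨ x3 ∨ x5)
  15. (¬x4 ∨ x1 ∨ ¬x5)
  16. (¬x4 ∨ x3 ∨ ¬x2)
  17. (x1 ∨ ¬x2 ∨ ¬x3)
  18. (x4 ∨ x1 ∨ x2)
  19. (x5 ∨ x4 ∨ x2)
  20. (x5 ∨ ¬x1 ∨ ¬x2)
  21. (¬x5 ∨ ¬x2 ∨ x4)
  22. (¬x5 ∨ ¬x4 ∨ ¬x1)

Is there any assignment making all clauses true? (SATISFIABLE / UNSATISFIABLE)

x4 = True:
  x5 = True:
    propagation gives x1=True; an empty clause results — contradiction.
  x5 = False:
    propagation gives x3=False; an empty clause results — contradiction.
x4 = False:
  x2 = True:
    propagation gives x1=True, x3=False; an empty clause results — contradiction.
  x2 = False:
    propagation gives x1=True, x5=False; an empty clause results — contradiction.
Every branch closes, so no satisfying assignment exists.

UNSATISFIABLE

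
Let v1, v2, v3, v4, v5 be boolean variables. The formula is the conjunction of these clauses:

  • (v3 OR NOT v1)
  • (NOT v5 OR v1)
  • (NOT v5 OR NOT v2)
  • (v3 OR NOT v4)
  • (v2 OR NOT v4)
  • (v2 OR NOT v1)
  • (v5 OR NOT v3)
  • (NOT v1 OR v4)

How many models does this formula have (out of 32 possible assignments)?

Satisfying assignments:
  v1=0 v2=0 v3=0 v4=0 v5=0
  v1=0 v2=1 v3=0 v4=0 v5=0
Count: 2.

2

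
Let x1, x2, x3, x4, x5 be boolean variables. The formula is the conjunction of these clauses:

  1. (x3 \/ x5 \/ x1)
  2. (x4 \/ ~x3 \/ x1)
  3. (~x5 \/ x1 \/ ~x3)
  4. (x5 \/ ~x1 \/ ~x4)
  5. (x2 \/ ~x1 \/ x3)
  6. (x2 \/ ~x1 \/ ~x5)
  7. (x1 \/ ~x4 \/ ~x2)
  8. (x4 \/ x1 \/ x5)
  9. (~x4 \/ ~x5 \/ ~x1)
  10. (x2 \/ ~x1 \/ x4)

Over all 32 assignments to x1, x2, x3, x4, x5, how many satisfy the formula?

8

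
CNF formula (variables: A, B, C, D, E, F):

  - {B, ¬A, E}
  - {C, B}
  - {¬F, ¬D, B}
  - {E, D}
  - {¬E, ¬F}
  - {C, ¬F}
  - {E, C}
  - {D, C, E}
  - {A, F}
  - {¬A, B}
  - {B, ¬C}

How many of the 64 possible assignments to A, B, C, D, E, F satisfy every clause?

Satisfying assignments:
  A=F B=T C=T D=T E=F F=T
  A=T B=T C=F D=F E=T F=F
  A=T B=T C=F D=T E=T F=F
  A=T B=T C=T D=F E=T F=F
  A=T B=T C=T D=T E=F F=F
  A=T B=T C=T D=T E=F F=T
  A=T B=T C=T D=T E=T F=F
That's 7 in total.

7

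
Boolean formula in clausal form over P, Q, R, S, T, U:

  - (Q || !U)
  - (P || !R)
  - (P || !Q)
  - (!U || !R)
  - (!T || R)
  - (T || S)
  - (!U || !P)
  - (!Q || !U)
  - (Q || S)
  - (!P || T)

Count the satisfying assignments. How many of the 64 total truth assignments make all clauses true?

Satisfying assignments:
  P=F Q=F R=F S=T T=F U=F
  P=T Q=F R=T S=T T=T U=F
  P=T Q=T R=T S=F T=T U=F
  P=T Q=T R=T S=T T=T U=F
Count: 4.

4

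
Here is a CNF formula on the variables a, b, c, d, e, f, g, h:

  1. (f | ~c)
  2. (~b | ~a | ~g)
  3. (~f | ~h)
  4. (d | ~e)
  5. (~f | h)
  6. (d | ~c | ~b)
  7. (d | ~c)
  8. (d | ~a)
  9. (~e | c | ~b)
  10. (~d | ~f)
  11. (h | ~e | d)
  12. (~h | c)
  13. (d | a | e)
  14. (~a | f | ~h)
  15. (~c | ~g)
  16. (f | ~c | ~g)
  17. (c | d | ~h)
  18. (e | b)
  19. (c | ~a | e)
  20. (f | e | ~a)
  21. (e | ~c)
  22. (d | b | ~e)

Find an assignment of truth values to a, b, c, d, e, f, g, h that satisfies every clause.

g occurs only negated in the remaining clauses — set g = False.
Set a = False and propagate.
The remaining clauses are satisfied by b = True, c = False, d = True, e = False, f = False, h = False.

a=False, b=True, c=False, d=True, e=False, f=False, g=False, h=False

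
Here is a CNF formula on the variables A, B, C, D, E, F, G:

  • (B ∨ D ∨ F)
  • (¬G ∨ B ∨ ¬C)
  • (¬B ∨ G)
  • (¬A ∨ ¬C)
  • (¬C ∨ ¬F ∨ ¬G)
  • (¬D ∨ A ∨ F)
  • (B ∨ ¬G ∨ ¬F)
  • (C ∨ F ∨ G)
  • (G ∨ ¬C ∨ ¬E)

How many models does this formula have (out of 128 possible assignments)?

Case analysis on G and C:
  G=T, C=T: remaining (A,B,D,E,F) ∈ {(F,T,F,F,F); (F,T,F,T,F)} — 2.
  G=T, C=F: E free; 8 ways for (A,B,D,F) × 2^1 = 16.
  G=F, C=T: remaining (A,B,D,E,F) ∈ {(F,F,F,F,T); (F,F,T,F,T)} — 2.
  G=F, C=F: forces B=F; F=T; A, D, E free → 2^3 = 8.
Total: 2 + 16 + 2 + 8 = 28.

28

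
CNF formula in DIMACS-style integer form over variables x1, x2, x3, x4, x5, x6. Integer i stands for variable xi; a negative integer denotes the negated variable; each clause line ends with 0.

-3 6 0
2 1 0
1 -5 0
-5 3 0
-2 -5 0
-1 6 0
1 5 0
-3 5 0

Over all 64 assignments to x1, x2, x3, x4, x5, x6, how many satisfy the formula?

6

Satisfying assignments:
  x1=T x2=F x3=F x4=F x5=F x6=T
  x1=T x2=F x3=F x4=T x5=F x6=T
  x1=T x2=F x3=T x4=F x5=T x6=T
  x1=T x2=F x3=T x4=T x5=T x6=T
  x1=T x2=T x3=F x4=F x5=F x6=T
  x1=T x2=T x3=F x4=T x5=F x6=T
That's 6 in total.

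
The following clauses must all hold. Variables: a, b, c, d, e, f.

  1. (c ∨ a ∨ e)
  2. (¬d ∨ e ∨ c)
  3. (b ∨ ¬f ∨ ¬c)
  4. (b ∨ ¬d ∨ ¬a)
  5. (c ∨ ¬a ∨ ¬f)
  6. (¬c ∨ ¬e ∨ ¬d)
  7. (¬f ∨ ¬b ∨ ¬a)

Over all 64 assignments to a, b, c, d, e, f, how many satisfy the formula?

Case analysis on c and a:
  c=1, a=1: 5 of the 16 assignments to (b,d,e,f) work.
  c=1, a=0: 9 of the 16 assignments to (b,d,e,f) work.
  c=0, a=1: 5 of the 16 assignments to (b,d,e,f) work.
  c=0, a=0: forces e=1; b, d, f free → 2^3 = 8.
Total: 5 + 9 + 5 + 8 = 27.

27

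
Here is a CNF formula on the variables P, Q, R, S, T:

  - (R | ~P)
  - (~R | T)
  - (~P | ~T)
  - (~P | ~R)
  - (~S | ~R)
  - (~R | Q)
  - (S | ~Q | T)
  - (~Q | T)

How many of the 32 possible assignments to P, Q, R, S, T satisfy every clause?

Satisfying assignments:
  P=0 Q=0 R=0 S=0 T=0
  P=0 Q=0 R=0 S=0 T=1
  P=0 Q=0 R=0 S=1 T=0
  P=0 Q=0 R=0 S=1 T=1
  P=0 Q=1 R=0 S=0 T=1
  P=0 Q=1 R=0 S=1 T=1
  P=0 Q=1 R=1 S=0 T=1
That's 7 in total.

7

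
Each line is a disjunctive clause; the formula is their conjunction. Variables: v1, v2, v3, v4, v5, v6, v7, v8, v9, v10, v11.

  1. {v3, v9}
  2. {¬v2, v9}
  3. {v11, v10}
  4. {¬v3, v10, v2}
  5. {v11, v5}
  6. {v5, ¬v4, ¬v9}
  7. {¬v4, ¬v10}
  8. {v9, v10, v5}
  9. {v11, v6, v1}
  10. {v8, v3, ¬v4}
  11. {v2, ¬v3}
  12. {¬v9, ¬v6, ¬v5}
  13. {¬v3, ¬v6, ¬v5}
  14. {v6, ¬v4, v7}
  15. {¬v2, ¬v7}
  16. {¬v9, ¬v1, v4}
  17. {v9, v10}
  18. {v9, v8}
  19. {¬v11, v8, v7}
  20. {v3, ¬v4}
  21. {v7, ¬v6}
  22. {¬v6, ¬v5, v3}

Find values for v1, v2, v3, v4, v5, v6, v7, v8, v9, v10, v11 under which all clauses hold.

Branch on v1: take v1 = False.
For the remaining variables, v2 = False, v3 = False, v4 = False, v5 = True, v6 = False, v7 = True, v8 = False, v9 = True, v10 = False, v11 = True works.

v1=False, v2=False, v3=False, v4=False, v5=True, v6=False, v7=True, v8=False, v9=True, v10=False, v11=True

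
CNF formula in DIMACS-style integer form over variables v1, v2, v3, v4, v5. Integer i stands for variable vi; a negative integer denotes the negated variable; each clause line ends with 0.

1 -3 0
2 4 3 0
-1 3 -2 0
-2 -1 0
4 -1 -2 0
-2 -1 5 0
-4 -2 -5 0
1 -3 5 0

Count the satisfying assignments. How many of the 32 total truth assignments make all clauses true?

Split on v1, then v2.
  v1=T, v2=T: a clause becomes empty — 0.
  v1=T, v2=F: v5 free; 3 ways for (v3,v4) × 2^1 = 6.
  v1=F, v2=T: remaining (v3,v4,v5) ∈ {(F,F,F); (F,F,T); (F,T,F)} — 3.
  v1=F, v2=F: remaining (v3,v4,v5) ∈ {(F,T,F); (F,T,T)} — 2.
Total: 0 + 6 + 3 + 2 = 11.

11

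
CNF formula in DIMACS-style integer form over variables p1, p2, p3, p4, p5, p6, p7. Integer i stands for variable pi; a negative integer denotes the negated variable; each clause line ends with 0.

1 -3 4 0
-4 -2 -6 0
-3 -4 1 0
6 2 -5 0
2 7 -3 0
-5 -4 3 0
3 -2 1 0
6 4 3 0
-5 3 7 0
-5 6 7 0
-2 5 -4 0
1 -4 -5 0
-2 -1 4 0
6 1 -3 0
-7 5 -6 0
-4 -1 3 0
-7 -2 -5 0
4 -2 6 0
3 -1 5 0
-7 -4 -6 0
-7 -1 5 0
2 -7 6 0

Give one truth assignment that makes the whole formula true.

p1=F  p2=F  p3=F  p4=F  p5=F  p6=T  p7=F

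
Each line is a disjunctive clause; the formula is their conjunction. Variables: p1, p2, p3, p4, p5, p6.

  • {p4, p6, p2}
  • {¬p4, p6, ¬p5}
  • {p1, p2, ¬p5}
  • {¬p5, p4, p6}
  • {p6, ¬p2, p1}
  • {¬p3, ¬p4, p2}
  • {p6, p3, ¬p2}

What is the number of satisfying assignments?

29

Split on p2, then p6.
  p2=1, p6=1: p1, p3, p4, p5 free → 2^4 = 16.
  p2=1, p6=0: remaining (p1,p3,p4,p5) ∈ {(1,1,0,0); (1,1,1,0)} — 2.
  p2=0, p6=1: 9 of the 16 assignments to (p1,p3,p4,p5) work.
  p2=0, p6=0: remaining (p1,p3,p4,p5) ∈ {(0,0,1,0); (1,0,1,0)} — 2.
Total: 16 + 2 + 9 + 2 = 29.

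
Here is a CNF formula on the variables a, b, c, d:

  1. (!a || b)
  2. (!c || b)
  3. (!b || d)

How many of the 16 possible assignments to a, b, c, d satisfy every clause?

6

Satisfying assignments:
  a=F b=F c=F d=F
  a=F b=F c=F d=T
  a=F b=T c=F d=T
  a=F b=T c=T d=T
  a=T b=T c=F d=T
  a=T b=T c=T d=T
That's 6 in total.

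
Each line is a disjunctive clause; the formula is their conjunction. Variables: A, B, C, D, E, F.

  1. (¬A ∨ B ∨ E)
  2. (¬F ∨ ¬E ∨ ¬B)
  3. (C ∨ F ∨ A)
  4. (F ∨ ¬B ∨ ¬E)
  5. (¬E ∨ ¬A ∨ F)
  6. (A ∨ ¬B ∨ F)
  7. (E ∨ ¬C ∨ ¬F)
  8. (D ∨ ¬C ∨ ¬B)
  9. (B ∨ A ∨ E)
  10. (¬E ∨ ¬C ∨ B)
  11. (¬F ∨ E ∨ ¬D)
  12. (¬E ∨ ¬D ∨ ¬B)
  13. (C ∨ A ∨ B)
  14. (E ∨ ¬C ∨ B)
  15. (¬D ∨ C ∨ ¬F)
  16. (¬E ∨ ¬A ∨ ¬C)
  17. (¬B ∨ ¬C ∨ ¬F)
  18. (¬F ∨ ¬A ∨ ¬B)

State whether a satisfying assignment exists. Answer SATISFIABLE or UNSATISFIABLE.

SATISFIABLE

Set A = True and propagate.
Set B = True and propagate.
  then F is forced to False.
  then E is forced to False.
The remaining clauses are satisfied by C = False, D = True.
Every clause has at least one true literal under this assignment.
So A=True, B=True, C=False, D=True, E=False, F=False is a satisfying assignment.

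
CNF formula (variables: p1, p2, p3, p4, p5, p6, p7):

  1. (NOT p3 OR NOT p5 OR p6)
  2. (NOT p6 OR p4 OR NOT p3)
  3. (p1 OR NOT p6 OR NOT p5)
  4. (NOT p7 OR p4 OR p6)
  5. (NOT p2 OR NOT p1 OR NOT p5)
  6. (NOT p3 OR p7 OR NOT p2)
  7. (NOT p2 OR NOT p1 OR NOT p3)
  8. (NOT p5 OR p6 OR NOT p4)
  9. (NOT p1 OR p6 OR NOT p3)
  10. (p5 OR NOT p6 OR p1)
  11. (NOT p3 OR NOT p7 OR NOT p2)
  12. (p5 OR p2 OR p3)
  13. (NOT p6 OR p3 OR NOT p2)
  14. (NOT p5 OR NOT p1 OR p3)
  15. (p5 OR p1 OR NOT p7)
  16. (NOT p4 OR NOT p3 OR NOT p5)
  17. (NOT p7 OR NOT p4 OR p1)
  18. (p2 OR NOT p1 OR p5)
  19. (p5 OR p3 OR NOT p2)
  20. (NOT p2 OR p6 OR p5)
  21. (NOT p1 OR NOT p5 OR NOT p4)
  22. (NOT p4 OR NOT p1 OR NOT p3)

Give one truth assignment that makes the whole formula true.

p1 = F, p2 = F, p3 = F, p4 = F, p5 = T, p6 = F, p7 = F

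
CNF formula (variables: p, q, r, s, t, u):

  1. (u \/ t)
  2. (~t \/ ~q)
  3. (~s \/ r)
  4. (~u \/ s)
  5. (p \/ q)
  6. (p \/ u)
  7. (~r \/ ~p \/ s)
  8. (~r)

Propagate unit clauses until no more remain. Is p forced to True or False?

Unit clause (~r) sets r = False.
In (~s \/ r), r is now false; ~s must hold, so s = False.
From (~u \/ s) and s = False: u = False.
(u \/ t): since u = False, the clause reduces to (t). t = True.
(~q \/ ~t): since t = True, the clause reduces to (~q). q = False.
(p \/ q): since q = False, the clause reduces to (p). p = True.

True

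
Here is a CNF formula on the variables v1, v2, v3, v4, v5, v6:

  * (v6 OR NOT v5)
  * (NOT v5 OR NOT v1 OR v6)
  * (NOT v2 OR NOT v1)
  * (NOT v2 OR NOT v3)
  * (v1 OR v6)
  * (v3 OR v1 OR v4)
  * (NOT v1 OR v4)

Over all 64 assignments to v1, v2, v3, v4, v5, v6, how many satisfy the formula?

14

Case analysis on v1 and v6:
  v1=T, v6=T: remaining (v2,v3,v4,v5) ∈ {(F,F,T,F); (F,F,T,T); (F,T,T,F); (F,T,T,T)} — 4.
  v1=T, v6=F: remaining (v2,v3,v4,v5) ∈ {(F,F,T,F); (F,T,T,F)} — 2.
  v1=F, v6=T: v5 free; 4 ways for (v2,v3,v4) × 2^1 = 8.
  v1=F, v6=F: a clause becomes empty — 0.
Total: 4 + 2 + 8 + 0 = 14.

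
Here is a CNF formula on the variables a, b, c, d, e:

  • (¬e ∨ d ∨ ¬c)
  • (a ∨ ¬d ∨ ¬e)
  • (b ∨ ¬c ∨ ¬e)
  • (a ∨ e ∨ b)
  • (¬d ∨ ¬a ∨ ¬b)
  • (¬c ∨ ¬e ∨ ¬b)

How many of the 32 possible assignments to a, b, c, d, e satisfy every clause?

Case analysis on e and b:
  e=T, b=T: remaining (a,c,d) ∈ {(F,F,F); (T,F,F)} — 2.
  e=T, b=F: remaining (a,c,d) ∈ {(F,F,F); (T,F,F); (T,F,T)} — 3.
  e=F, b=T: c free; 3 ways for (a,d) × 2^1 = 6.
  e=F, b=F: remaining (a,c,d) ∈ {(T,F,F); (T,F,T); (T,T,F); (T,T,T)} — 4.
Total: 2 + 3 + 6 + 4 = 15.

15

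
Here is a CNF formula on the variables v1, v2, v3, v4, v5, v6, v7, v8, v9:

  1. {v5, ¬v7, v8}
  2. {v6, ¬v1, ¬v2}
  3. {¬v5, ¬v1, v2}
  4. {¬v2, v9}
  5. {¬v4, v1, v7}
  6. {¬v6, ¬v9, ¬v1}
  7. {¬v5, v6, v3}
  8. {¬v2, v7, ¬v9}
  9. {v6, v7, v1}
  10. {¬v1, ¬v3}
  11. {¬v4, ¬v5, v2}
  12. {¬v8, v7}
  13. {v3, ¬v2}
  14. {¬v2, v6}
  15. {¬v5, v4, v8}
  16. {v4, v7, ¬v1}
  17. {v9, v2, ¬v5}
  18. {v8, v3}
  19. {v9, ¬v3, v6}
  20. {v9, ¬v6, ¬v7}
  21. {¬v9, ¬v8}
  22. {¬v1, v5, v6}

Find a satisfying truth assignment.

Set v1 = False and propagate.
Try v2 = False.
Set v3 = False and propagate.
  then v8 is forced to True.
  then v7 is forced to True.
  then v9 is forced to False.
  then v5 is forced to False.
  then v6 is forced to False.
v4 is now unconstrained; take v4 = False.
Every clause has at least one true literal under this assignment.

v1=F, v2=F, v3=F, v4=F, v5=F, v6=F, v7=T, v8=T, v9=F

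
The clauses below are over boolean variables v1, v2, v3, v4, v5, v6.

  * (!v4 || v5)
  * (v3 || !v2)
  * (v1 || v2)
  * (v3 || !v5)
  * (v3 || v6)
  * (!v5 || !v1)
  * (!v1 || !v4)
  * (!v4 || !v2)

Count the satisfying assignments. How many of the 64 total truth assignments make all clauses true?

9

Split on v1, then v2.
  v1=1, v2=1: remaining (v3,v4,v5,v6) ∈ {(1,0,0,0); (1,0,0,1)} — 2.
  v1=1, v2=0: remaining (v3,v4,v5,v6) ∈ {(0,0,0,1); (1,0,0,0); (1,0,0,1)} — 3.
  v1=0, v2=1: remaining (v3,v4,v5,v6) ∈ {(1,0,0,0); (1,0,0,1); (1,0,1,0); (1,0,1,1)} — 4.
  v1=0, v2=0: a clause becomes empty — 0.
Total: 2 + 3 + 4 + 0 = 9.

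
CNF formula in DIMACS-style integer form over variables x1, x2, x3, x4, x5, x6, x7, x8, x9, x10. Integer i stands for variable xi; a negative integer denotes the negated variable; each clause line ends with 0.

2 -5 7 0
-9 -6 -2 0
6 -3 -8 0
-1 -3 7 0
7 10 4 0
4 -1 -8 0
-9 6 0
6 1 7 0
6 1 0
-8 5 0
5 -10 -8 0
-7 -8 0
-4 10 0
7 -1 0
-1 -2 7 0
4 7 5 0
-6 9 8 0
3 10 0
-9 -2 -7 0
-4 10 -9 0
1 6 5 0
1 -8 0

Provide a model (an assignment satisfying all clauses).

x1 = 1, x2 = 0, x3 = 1, x4 = 0, x5 = 1, x6 = 0, x7 = 1, x8 = 0, x9 = 0, x10 = 1

Set x1 = True and propagate.
  then x7 is forced to True.
  then x8 is forced to False.
For the remaining variables, x2 = False, x3 = True, x4 = False, x5 = True, x6 = False, x9 = False, x10 = True works.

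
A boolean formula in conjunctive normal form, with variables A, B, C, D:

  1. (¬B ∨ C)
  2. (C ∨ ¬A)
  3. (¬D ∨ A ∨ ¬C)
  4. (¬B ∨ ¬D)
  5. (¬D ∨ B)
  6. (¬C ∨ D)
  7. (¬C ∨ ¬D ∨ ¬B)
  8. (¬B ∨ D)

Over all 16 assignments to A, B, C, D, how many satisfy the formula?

1

The models are:
  A=0 B=0 C=0 D=0
Count: 1.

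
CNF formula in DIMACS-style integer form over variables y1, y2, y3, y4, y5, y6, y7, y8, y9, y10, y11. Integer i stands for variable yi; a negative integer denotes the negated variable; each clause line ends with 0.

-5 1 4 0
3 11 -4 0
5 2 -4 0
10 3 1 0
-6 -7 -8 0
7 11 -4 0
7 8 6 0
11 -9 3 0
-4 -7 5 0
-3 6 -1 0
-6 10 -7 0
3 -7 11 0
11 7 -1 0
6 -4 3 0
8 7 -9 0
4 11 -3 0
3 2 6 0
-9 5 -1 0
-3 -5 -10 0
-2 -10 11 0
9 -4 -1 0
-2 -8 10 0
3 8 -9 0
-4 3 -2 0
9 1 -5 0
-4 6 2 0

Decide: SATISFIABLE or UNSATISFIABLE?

SATISFIABLE

Pure literal: y11 appears only positively; assign y11 = True.
Try y1 = False.
Branch on y2: take y2 = False.
Set y3 = True and propagate.
For the remaining variables, y4 = False, y5 = False, y6 = True, y7 = True, y8 = False, y9 = False, y10 = True works.
So y1=F, y2=F, y3=T, y4=F, y5=F, y6=T, y7=T, y8=F, y9=F, y10=T, y11=T is a satisfying assignment.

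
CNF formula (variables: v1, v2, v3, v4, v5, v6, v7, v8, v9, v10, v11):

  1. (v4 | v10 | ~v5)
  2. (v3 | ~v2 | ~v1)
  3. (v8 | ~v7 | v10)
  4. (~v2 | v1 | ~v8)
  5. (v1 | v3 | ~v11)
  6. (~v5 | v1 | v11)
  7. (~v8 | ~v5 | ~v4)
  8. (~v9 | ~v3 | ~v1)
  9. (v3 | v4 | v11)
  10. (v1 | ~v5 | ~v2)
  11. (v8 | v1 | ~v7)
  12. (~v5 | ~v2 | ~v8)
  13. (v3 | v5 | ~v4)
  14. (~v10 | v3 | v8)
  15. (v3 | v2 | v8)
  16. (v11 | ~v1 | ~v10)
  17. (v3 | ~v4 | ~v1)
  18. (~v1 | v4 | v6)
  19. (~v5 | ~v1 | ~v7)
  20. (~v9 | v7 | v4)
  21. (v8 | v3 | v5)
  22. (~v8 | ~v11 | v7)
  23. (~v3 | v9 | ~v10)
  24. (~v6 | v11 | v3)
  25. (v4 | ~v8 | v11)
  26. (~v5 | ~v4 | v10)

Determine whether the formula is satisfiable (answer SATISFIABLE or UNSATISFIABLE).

SATISFIABLE

Set v1 = True and propagate.
The remaining clauses are satisfied by v2 = False, v3 = True, v4 = True, v5 = False, v6 = True, v7 = True, v8 = True, v9 = False, v10 = False, v11 = True.
Every clause has at least one true literal under this assignment.
So v1=T, v2=F, v3=T, v4=T, v5=F, v6=T, v7=T, v8=T, v9=F, v10=F, v11=T is a satisfying assignment.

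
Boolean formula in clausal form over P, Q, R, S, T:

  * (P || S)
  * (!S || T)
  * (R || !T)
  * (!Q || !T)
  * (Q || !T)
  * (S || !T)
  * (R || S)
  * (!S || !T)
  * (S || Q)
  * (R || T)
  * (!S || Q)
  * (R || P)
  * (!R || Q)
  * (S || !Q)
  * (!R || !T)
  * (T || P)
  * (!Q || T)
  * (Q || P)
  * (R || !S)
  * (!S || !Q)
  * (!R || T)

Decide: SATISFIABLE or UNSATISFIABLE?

T = True:
  propagation gives R=True; an empty clause results — contradiction.
T = False:
  propagation gives S=False, P=True, R=True; an empty clause results — contradiction.
Every branch closes, so no satisfying assignment exists.

UNSATISFIABLE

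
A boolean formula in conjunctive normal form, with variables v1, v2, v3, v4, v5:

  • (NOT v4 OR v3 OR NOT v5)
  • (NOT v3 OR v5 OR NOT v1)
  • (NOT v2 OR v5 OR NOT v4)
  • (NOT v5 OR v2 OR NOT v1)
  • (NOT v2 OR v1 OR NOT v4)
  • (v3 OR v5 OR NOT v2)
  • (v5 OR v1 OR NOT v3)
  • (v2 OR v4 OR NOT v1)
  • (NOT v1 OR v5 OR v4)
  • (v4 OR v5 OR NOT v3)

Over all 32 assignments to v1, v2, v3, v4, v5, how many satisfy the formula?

Split on v5, then v1.
  v5=1, v1=1: remaining (v2,v3,v4) ∈ {(1,0,0); (1,1,0); (1,1,1)} — 3.
  v5=1, v1=0: 5 of the 8 assignments to (v2,v3,v4) work.
  v5=0, v1=1: remaining (v2,v3,v4) ∈ {(0,0,1)} — 1.
  v5=0, v1=0: remaining (v2,v3,v4) ∈ {(0,0,0); (0,0,1)} — 2.
Total: 3 + 5 + 1 + 2 = 11.

11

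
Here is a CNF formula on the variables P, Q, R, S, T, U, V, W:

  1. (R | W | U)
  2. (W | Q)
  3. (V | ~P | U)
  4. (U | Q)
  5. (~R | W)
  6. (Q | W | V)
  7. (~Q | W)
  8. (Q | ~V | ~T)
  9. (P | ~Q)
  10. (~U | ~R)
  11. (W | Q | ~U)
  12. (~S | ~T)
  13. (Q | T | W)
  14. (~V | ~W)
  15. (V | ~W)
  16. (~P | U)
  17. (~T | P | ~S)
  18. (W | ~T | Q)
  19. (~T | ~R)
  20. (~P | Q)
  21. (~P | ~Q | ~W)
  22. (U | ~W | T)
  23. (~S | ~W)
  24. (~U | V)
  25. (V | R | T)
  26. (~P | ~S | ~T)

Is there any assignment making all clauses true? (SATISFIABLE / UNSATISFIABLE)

UNSATISFIABLE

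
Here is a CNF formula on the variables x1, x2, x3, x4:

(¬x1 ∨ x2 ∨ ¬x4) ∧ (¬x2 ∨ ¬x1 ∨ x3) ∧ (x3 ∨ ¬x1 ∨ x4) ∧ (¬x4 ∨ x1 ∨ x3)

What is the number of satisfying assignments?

9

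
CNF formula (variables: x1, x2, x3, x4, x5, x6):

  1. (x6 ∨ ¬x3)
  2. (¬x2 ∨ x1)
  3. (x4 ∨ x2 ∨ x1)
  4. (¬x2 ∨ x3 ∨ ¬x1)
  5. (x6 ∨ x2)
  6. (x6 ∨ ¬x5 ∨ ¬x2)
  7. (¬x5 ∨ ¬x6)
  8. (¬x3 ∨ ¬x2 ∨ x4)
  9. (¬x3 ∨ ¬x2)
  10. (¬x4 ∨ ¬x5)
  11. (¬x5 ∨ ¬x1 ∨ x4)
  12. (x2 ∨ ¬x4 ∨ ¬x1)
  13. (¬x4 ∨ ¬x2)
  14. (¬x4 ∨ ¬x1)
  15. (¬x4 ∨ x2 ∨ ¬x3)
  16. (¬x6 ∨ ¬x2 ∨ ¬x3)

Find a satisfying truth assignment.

x1=1, x2=0, x3=1, x4=0, x5=0, x6=1

Pure literal: x5 appears only negated; assign x5 = False.
Try x1 = True.
  then x4 is forced to False.
Branch on x2: take x2 = False.
  then x6 is forced to True.
x3 is now unconstrained; take x3 = True.
Check each clause:
  1. (¬x3 ∨ x6) — x6 is true.
  2. (¬x2 ∨ x1) — x1 is true.
  3. (x1 ∨ x4 ∨ x2) — x1 is true.
  4. (¬x1 ∨ ¬x2 ∨ x3) — x3 is true.
  5. (x2 ∨ x6) — x6 is true.
  6. (¬x5 ∨ x6 ∨ ¬x2) — ¬x5 is true.
  7. (¬x5 ∨ ¬x6) — ¬x5 is true.
  8. (¬x3 ∨ ¬x2 ∨ x4) — ¬x2 is true.
  9. (¬x2 ∨ ¬x3) — ¬x2 is true.
  10. (¬x5 ∨ ¬x4) — ¬x5 is true.
  11. (¬x5 ∨ ¬x1 ∨ x4) — ¬x5 is true.
  12. (¬x1 ∨ x2 ∨ ¬x4) — ¬x4 is true.
  13. (¬x4 ∨ ¬x2) — ¬x4 is true.
  14. (¬x1 ∨ ¬x4) — ¬x4 is true.
  15. (¬x3 ∨ ¬x4 ∨ x2) — ¬x4 is true.
  16. (¬x2 ∨ ¬x3 ∨ ¬x6) — ¬x2 is true.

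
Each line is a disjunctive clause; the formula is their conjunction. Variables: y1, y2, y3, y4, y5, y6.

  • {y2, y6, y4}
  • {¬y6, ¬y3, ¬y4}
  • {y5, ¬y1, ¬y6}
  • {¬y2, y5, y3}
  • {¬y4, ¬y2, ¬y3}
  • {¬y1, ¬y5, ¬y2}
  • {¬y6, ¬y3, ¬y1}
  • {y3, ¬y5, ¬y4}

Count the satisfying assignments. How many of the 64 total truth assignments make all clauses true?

19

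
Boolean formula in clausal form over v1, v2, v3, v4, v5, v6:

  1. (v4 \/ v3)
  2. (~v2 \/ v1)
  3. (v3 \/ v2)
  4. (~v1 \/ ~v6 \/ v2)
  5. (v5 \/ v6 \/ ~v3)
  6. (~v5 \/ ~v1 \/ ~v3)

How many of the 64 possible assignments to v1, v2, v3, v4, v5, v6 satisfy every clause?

Case analysis on v3 and v1:
  v3=T, v1=T: remaining (v2,v4,v5,v6) ∈ {(T,F,F,T); (T,T,F,T)} — 2.
  v3=T, v1=F: v4 free; 3 ways for (v2,v5,v6) × 2^1 = 6.
  v3=F, v1=T: remaining (v2,v4,v5,v6) ∈ {(T,T,F,F); (T,T,F,T); (T,T,T,F); (T,T,T,T)} — 4.
  v3=F, v1=F: a clause becomes empty — 0.
Total: 2 + 6 + 4 + 0 = 12.

12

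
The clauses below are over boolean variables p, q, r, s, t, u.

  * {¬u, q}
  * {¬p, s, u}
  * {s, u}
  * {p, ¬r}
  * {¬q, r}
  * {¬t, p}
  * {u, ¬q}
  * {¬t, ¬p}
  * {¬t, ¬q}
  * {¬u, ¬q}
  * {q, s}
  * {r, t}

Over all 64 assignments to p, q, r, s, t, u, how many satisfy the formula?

1

The models are:
  p=T q=F r=T s=T t=F u=F
Count: 1.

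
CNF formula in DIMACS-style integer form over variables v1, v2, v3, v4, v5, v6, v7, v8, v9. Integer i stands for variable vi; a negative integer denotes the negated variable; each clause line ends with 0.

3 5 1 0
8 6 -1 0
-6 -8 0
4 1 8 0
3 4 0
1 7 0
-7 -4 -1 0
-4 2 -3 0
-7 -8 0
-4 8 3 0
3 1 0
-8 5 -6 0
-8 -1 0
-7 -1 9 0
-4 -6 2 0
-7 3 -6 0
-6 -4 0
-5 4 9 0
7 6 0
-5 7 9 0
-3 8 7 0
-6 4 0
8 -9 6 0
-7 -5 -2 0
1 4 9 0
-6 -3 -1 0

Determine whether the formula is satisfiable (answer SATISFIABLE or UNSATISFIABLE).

Branch on v1: take v1 = False.
  then v7 is forced to True.
  then v8 is forced to False.
  then v4 is forced to True.
  then v3 is forced to True.
  then v2 is forced to True.
  then v6 is forced to False.
  then v9 is forced to False.
  then v5 is forced to False.
So v1=False  v2=True  v3=True  v4=True  v5=False  v6=False  v7=True  v8=False  v9=False is a satisfying assignment.

SATISFIABLE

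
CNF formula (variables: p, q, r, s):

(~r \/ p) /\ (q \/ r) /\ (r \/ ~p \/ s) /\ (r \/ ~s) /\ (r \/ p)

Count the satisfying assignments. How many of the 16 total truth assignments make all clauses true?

The models are:
  p=1 q=0 r=1 s=0
  p=1 q=0 r=1 s=1
  p=1 q=1 r=1 s=0
  p=1 q=1 r=1 s=1
Count: 4.

4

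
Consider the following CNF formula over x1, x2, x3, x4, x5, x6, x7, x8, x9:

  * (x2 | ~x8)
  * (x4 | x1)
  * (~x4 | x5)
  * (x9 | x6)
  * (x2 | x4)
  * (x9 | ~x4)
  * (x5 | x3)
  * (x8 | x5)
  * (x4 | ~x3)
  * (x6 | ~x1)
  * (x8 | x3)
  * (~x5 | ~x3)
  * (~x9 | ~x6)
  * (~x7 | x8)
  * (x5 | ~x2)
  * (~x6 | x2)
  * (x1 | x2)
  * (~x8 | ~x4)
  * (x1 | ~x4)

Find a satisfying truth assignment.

x1 = T  x2 = T  x3 = F  x4 = F  x5 = T  x6 = T  x7 = F  x8 = T  x9 = F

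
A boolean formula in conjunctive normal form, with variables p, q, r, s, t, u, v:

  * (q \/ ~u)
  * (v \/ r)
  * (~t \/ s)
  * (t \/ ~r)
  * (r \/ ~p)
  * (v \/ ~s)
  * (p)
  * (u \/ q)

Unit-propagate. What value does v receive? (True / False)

True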